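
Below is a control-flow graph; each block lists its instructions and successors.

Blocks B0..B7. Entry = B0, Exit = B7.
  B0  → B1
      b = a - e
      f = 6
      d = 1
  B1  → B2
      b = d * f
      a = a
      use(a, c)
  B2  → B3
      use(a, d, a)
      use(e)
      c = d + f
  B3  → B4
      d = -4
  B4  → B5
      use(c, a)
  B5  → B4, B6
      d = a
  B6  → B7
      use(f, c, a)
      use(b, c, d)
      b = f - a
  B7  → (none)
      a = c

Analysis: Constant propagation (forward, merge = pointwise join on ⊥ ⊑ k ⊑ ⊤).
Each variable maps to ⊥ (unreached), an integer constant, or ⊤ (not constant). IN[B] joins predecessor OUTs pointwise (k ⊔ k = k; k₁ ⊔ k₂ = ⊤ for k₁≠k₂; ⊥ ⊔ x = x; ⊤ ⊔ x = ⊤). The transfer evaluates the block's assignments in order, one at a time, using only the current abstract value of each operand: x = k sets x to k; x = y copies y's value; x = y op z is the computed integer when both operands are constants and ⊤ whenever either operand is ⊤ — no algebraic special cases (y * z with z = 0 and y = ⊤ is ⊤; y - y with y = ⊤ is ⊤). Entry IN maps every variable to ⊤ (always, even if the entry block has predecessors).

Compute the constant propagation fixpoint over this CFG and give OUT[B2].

Answer: {a: ⊤, b: 6, c: 7, d: 1, e: ⊤, f: 6}

Derivation:
Fixpoint table:
  B0:  IN=(all ⊤)  OUT={d:1, f:6; rest ⊤}
  B1:  IN={d:1, f:6; rest ⊤}  OUT={b:6, d:1, f:6; rest ⊤}
  B2:  IN={b:6, d:1, f:6; rest ⊤}  OUT={b:6, c:7, d:1, f:6; rest ⊤}
  B3:  IN={b:6, c:7, d:1, f:6; rest ⊤}  OUT={b:6, c:7, d:-4, f:6; rest ⊤}
  B4:  IN={b:6, c:7, f:6; rest ⊤}  OUT={b:6, c:7, f:6; rest ⊤}
  B5:  IN={b:6, c:7, f:6; rest ⊤}  OUT={b:6, c:7, f:6; rest ⊤}
  B6:  IN={b:6, c:7, f:6; rest ⊤}  OUT={c:7, f:6; rest ⊤}
  B7:  IN={c:7, f:6; rest ⊤}  OUT={a:7, c:7, f:6; rest ⊤}

Merge at B2: IN[B2] = OUT[B1] = {a: ⊤, b: 6, c: ⊤, d: 1, e: ⊤, f: 6}
Applying B2's transfer function to that IN value gives OUT[B2] (row B2 above).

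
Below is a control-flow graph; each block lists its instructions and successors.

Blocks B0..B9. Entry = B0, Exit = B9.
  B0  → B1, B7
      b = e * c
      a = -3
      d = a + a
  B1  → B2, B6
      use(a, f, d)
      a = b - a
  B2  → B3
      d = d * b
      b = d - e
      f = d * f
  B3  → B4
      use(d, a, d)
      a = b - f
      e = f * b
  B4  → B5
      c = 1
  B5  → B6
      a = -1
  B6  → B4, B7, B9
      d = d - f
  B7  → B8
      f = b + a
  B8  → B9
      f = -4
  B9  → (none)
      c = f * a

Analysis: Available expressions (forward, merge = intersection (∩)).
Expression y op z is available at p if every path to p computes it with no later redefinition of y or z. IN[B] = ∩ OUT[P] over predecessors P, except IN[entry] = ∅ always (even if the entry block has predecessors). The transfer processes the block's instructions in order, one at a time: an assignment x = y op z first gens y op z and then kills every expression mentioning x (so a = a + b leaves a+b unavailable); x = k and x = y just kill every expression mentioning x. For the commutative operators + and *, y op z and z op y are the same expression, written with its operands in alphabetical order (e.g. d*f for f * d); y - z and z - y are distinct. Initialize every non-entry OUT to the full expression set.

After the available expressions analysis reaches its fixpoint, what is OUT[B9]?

Per-block solution:
  B0:   IN={}   OUT={a+a, c*e}
  B1:   IN={a+a, c*e}   OUT={c*e}
  B2:   IN={c*e}   OUT={c*e, d-e}
  B3:   IN={c*e, d-e}   OUT={b*f, b-f}
  B4:   IN={}   OUT={}
  B5:   IN={}   OUT={}
  B6:   IN={}   OUT={}
  B7:   IN={}   OUT={a+b}
  B8:   IN={a+b}   OUT={a+b}
  B9:   IN={}   OUT={a*f}

Merge at B9: IN[B9] = OUT[B6] ∩ OUT[B8] = {}
Applying B9's transfer function to that IN value gives OUT[B9] (row B9 above).

Answer: {a*f}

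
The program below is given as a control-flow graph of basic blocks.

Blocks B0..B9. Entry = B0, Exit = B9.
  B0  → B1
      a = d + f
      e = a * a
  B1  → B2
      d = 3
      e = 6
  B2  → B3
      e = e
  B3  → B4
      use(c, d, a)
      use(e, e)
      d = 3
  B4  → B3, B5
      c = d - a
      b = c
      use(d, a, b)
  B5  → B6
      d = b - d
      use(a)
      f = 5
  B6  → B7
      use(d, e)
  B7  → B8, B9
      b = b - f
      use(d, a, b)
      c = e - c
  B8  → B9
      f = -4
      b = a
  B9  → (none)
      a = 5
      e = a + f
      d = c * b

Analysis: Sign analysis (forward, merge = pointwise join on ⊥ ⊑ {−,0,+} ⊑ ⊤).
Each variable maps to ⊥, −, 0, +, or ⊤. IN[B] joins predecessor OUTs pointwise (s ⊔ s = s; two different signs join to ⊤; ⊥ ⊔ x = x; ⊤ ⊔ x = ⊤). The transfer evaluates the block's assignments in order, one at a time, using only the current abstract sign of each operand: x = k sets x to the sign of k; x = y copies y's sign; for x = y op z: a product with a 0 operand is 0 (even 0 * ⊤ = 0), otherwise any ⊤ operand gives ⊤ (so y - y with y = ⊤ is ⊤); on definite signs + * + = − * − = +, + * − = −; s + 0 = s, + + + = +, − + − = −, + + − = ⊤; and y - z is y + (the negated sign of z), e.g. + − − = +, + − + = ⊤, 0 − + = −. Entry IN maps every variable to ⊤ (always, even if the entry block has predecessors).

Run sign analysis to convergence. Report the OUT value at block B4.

Fixpoint table:
  B0:   IN=(all ⊤)   OUT=(all ⊤)
  B1:   IN=(all ⊤)   OUT={d:+, e:+; rest ⊤}
  B2:   IN={d:+, e:+; rest ⊤}   OUT={d:+, e:+; rest ⊤}
  B3:   IN={d:+, e:+; rest ⊤}   OUT={d:+, e:+; rest ⊤}
  B4:   IN={d:+, e:+; rest ⊤}   OUT={d:+, e:+; rest ⊤}
  B5:   IN={d:+, e:+; rest ⊤}   OUT={e:+, f:+; rest ⊤}
  B6:   IN={e:+, f:+; rest ⊤}   OUT={e:+, f:+; rest ⊤}
  B7:   IN={e:+, f:+; rest ⊤}   OUT={e:+, f:+; rest ⊤}
  B8:   IN={e:+, f:+; rest ⊤}   OUT={e:+, f:-; rest ⊤}
  B9:   IN={e:+; rest ⊤}   OUT={a:+; rest ⊤}

Merge at B4: IN[B4] = OUT[B3] = {a: ⊤, b: ⊤, c: ⊤, d: +, e: +, f: ⊤}
Applying B4's transfer function to that IN value gives OUT[B4] (row B4 above).

Answer: {a: ⊤, b: ⊤, c: ⊤, d: +, e: +, f: ⊤}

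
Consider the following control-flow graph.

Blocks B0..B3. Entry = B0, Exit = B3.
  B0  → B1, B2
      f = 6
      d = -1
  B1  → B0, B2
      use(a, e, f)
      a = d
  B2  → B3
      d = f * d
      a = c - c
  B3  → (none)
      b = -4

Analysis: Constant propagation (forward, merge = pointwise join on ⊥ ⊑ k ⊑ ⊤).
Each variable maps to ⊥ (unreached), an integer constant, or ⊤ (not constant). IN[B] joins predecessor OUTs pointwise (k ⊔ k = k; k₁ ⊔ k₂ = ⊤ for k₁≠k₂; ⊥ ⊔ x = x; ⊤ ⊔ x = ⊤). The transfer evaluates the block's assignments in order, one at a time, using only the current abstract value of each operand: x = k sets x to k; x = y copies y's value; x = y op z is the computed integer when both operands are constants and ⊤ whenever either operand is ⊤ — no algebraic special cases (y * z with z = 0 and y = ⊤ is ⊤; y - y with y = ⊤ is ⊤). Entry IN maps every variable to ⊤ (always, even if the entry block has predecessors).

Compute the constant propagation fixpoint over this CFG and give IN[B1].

Answer: {a: ⊤, b: ⊤, c: ⊤, d: -1, e: ⊤, f: 6}

Derivation:
Converged values:
  B0:   IN=(all ⊤)   OUT={d:-1, f:6; rest ⊤}
  B1:   IN={d:-1, f:6; rest ⊤}   OUT={a:-1, d:-1, f:6; rest ⊤}
  B2:   IN={d:-1, f:6; rest ⊤}   OUT={d:-6, f:6; rest ⊤}
  B3:   IN={d:-6, f:6; rest ⊤}   OUT={b:-4, d:-6, f:6; rest ⊤}

Merge at B1: IN[B1] = OUT[B0] = {a: ⊤, b: ⊤, c: ⊤, d: -1, e: ⊤, f: 6}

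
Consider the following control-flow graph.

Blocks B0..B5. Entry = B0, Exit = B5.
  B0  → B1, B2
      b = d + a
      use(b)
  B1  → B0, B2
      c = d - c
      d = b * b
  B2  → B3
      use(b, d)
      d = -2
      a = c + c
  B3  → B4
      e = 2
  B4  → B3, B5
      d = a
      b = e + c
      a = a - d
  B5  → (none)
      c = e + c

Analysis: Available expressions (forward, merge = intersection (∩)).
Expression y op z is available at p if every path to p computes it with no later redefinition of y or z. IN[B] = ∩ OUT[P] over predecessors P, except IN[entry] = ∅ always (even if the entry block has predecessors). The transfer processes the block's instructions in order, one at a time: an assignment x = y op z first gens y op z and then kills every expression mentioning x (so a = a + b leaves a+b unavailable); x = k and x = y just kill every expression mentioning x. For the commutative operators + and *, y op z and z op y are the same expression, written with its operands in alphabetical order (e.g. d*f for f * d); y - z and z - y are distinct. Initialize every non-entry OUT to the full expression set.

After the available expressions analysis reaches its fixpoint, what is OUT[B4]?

Per-block solution:
  B0: | IN={} | OUT={a+d}
  B1: | IN={a+d} | OUT={b*b}
  B2: | IN={} | OUT={c+c}
  B3: | IN={c+c} | OUT={c+c}
  B4: | IN={c+c} | OUT={c+c, c+e}
  B5: | IN={c+c, c+e} | OUT={}

Merge at B4: IN[B4] = OUT[B3] = {c+c}
Applying B4's transfer function to that IN value gives OUT[B4] (row B4 above).

Answer: {c+c, c+e}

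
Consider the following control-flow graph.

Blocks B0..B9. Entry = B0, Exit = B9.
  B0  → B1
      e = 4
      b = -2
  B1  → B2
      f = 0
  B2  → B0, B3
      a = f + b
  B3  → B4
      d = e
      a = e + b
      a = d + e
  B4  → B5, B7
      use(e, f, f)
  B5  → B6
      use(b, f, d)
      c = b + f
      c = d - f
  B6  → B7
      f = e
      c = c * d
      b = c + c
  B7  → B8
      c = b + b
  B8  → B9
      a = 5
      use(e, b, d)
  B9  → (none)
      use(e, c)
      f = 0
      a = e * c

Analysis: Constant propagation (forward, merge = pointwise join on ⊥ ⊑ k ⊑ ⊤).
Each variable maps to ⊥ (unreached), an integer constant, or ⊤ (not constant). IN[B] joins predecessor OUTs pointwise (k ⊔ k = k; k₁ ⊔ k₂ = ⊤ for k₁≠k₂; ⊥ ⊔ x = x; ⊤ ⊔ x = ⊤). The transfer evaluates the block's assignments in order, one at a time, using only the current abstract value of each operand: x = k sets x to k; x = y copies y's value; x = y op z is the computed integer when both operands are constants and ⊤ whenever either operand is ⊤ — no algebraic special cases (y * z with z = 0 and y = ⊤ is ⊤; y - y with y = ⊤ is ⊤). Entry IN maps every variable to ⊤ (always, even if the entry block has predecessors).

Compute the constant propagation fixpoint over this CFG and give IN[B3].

Fixpoint table:
  B0:   IN=(all ⊤)   OUT={b:-2, e:4; rest ⊤}
  B1:   IN={b:-2, e:4; rest ⊤}   OUT={b:-2, e:4, f:0; rest ⊤}
  B2:   IN={b:-2, e:4, f:0; rest ⊤}   OUT={a:-2, b:-2, e:4, f:0; rest ⊤}
  B3:   IN={a:-2, b:-2, e:4, f:0; rest ⊤}   OUT={a:8, b:-2, d:4, e:4, f:0; rest ⊤}
  B4:   IN={a:8, b:-2, d:4, e:4, f:0; rest ⊤}   OUT={a:8, b:-2, d:4, e:4, f:0; rest ⊤}
  B5:   IN={a:8, b:-2, d:4, e:4, f:0; rest ⊤}   OUT={a:8, b:-2, c:4, d:4, e:4, f:0; rest ⊤}
  B6:   IN={a:8, b:-2, c:4, d:4, e:4, f:0; rest ⊤}   OUT={a:8, b:32, c:16, d:4, e:4, f:4; rest ⊤}
  B7:   IN={a:8, d:4, e:4; rest ⊤}   OUT={a:8, d:4, e:4; rest ⊤}
  B8:   IN={a:8, d:4, e:4; rest ⊤}   OUT={a:5, d:4, e:4; rest ⊤}
  B9:   IN={a:5, d:4, e:4; rest ⊤}   OUT={d:4, e:4, f:0; rest ⊤}

Merge at B3: IN[B3] = OUT[B2] = {a: -2, b: -2, c: ⊤, d: ⊤, e: 4, f: 0}

Answer: {a: -2, b: -2, c: ⊤, d: ⊤, e: 4, f: 0}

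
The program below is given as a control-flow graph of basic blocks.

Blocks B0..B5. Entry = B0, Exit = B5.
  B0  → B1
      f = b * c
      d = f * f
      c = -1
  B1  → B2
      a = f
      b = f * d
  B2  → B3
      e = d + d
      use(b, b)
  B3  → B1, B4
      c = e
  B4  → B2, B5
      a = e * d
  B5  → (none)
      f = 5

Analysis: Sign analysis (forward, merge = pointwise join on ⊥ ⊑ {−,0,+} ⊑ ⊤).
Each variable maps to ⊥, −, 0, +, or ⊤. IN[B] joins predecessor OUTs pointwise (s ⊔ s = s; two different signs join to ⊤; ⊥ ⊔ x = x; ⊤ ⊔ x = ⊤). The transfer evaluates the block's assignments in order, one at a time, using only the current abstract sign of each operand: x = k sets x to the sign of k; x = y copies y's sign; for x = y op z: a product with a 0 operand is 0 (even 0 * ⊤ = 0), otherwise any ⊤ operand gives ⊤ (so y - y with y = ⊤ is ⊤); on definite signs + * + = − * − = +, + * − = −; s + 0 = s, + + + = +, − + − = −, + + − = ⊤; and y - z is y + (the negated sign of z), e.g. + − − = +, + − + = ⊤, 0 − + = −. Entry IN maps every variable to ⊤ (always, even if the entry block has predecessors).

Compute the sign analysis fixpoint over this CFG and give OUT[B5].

Converged values:
  B0: | IN=(all ⊤) | OUT={c:-; rest ⊤}
  B1: | IN=(all ⊤) | OUT=(all ⊤)
  B2: | IN=(all ⊤) | OUT=(all ⊤)
  B3: | IN=(all ⊤) | OUT=(all ⊤)
  B4: | IN=(all ⊤) | OUT=(all ⊤)
  B5: | IN=(all ⊤) | OUT={f:+; rest ⊤}

Merge at B5: IN[B5] = OUT[B4] = {a: ⊤, b: ⊤, c: ⊤, d: ⊤, e: ⊤, f: ⊤}
Applying B5's transfer function to that IN value gives OUT[B5] (row B5 above).

Answer: {a: ⊤, b: ⊤, c: ⊤, d: ⊤, e: ⊤, f: +}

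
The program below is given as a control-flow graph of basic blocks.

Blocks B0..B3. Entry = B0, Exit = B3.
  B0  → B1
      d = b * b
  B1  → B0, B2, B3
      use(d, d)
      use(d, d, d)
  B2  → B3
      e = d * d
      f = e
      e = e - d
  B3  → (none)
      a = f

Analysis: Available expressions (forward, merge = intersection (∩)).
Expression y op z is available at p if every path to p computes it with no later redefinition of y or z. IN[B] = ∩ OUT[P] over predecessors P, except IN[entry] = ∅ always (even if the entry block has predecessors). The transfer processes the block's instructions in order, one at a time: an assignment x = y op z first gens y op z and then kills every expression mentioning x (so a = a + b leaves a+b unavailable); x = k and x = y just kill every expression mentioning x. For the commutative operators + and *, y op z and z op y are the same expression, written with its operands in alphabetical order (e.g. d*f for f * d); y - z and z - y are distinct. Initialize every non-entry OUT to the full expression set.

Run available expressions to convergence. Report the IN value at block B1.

Fixpoint table:
  B0:  IN={}  OUT={b*b}
  B1:  IN={b*b}  OUT={b*b}
  B2:  IN={b*b}  OUT={b*b, d*d}
  B3:  IN={b*b}  OUT={b*b}

Merge at B1: IN[B1] = OUT[B0] = {b*b}

Answer: {b*b}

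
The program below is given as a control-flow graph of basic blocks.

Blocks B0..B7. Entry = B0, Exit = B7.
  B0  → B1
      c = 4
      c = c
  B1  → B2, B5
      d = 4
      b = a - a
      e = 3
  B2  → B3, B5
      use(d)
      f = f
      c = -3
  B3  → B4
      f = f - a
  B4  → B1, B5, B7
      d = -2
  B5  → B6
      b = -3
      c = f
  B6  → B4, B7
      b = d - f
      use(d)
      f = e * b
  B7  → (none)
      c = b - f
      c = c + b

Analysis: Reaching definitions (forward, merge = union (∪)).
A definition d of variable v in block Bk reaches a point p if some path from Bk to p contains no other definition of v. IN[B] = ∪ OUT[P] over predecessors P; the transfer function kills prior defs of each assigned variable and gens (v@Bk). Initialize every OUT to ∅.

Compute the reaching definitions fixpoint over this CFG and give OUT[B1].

Fixpoint table:
  B0:   IN={}   OUT={c@B0}
  B1:   IN={b@B1, b@B6, c@B0, c@B2, c@B5, d@B4, e@B1, f@B3, f@B6}   OUT={b@B1, c@B0, c@B2, c@B5, d@B1, e@B1, f@B3, f@B6}
  B2:   IN={b@B1, c@B0, c@B2, c@B5, d@B1, e@B1, f@B3, f@B6}   OUT={b@B1, c@B2, d@B1, e@B1, f@B2}
  B3:   IN={b@B1, c@B2, d@B1, e@B1, f@B2}   OUT={b@B1, c@B2, d@B1, e@B1, f@B3}
  B4:   IN={b@B1, b@B6, c@B2, c@B5, d@B1, d@B4, e@B1, f@B3, f@B6}   OUT={b@B1, b@B6, c@B2, c@B5, d@B4, e@B1, f@B3, f@B6}
  B5:   IN={b@B1, b@B6, c@B0, c@B2, c@B5, d@B1, d@B4, e@B1, f@B2, f@B3, f@B6}   OUT={b@B5, c@B5, d@B1, d@B4, e@B1, f@B2, f@B3, f@B6}
  B6:   IN={b@B5, c@B5, d@B1, d@B4, e@B1, f@B2, f@B3, f@B6}   OUT={b@B6, c@B5, d@B1, d@B4, e@B1, f@B6}
  B7:   IN={b@B1, b@B6, c@B2, c@B5, d@B1, d@B4, e@B1, f@B3, f@B6}   OUT={b@B1, b@B6, c@B7, d@B1, d@B4, e@B1, f@B3, f@B6}

Merge at B1: IN[B1] = OUT[B0] ⊔ OUT[B4] = {b@B1, b@B6, c@B0, c@B2, c@B5, d@B4, e@B1, f@B3, f@B6}
Applying B1's transfer function to that IN value gives OUT[B1] (row B1 above).

Answer: {b@B1, c@B0, c@B2, c@B5, d@B1, e@B1, f@B3, f@B6}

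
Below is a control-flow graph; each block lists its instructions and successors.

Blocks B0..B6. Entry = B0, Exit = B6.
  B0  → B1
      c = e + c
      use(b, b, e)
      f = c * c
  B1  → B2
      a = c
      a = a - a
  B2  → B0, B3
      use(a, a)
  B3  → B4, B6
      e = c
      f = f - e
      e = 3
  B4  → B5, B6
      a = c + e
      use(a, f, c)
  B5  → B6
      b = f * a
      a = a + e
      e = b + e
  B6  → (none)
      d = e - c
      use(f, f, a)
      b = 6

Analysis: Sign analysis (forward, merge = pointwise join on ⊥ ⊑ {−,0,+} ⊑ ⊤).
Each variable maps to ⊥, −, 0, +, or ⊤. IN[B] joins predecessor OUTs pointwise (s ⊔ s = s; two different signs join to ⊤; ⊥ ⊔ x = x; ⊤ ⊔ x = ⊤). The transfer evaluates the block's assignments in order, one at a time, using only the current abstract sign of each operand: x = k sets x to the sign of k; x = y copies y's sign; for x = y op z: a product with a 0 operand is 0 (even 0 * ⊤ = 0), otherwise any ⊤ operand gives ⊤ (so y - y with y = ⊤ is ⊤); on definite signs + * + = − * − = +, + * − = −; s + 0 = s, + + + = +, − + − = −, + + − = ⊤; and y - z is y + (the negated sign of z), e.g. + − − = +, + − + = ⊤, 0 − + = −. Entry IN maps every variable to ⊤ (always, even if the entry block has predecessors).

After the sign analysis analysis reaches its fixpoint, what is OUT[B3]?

Answer: {a: ⊤, b: ⊤, c: ⊤, d: ⊤, e: +, f: ⊤}

Working:
Fixpoint table:
  B0:  IN=(all ⊤)  OUT=(all ⊤)
  B1:  IN=(all ⊤)  OUT=(all ⊤)
  B2:  IN=(all ⊤)  OUT=(all ⊤)
  B3:  IN=(all ⊤)  OUT={e:+; rest ⊤}
  B4:  IN={e:+; rest ⊤}  OUT={e:+; rest ⊤}
  B5:  IN={e:+; rest ⊤}  OUT=(all ⊤)
  B6:  IN=(all ⊤)  OUT={b:+; rest ⊤}

Merge at B3: IN[B3] = OUT[B2] = {a: ⊤, b: ⊤, c: ⊤, d: ⊤, e: ⊤, f: ⊤}
Applying B3's transfer function to that IN value gives OUT[B3] (row B3 above).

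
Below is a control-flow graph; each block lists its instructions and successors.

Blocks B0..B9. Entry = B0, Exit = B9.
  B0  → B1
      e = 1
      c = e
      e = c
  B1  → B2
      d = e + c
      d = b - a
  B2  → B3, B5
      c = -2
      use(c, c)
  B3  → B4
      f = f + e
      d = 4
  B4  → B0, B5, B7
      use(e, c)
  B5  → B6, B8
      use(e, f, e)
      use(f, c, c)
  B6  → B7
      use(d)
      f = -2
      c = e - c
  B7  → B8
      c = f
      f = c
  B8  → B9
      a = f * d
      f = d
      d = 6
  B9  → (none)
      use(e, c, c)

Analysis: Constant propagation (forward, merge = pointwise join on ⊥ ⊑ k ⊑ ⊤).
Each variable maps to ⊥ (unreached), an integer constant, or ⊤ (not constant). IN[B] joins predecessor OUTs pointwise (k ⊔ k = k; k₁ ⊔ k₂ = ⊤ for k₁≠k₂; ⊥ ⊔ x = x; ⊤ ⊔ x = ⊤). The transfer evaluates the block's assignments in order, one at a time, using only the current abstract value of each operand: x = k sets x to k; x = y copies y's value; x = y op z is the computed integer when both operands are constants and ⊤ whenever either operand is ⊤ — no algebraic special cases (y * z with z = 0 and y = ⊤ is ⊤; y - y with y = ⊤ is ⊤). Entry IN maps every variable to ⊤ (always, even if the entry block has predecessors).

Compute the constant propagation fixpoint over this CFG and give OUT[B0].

Converged values:
  B0:  IN=(all ⊤)  OUT={c:1, e:1; rest ⊤}
  B1:  IN={c:1, e:1; rest ⊤}  OUT={c:1, e:1; rest ⊤}
  B2:  IN={c:1, e:1; rest ⊤}  OUT={c:-2, e:1; rest ⊤}
  B3:  IN={c:-2, e:1; rest ⊤}  OUT={c:-2, d:4, e:1; rest ⊤}
  B4:  IN={c:-2, d:4, e:1; rest ⊤}  OUT={c:-2, d:4, e:1; rest ⊤}
  B5:  IN={c:-2, e:1; rest ⊤}  OUT={c:-2, e:1; rest ⊤}
  B6:  IN={c:-2, e:1; rest ⊤}  OUT={c:3, e:1, f:-2; rest ⊤}
  B7:  IN={e:1; rest ⊤}  OUT={e:1; rest ⊤}
  B8:  IN={e:1; rest ⊤}  OUT={d:6, e:1; rest ⊤}
  B9:  IN={d:6, e:1; rest ⊤}  OUT={d:6, e:1; rest ⊤}

Merge at B0 (entry node, so the boundary value (all ⊤) is joined with the incoming edge(s)): IN[B0] = (all ⊤) ⊔ OUT[B4] = {a: ⊤, b: ⊤, c: ⊤, d: ⊤, e: ⊤, f: ⊤}
Applying B0's transfer function to that IN value gives OUT[B0] (row B0 above).

Answer: {a: ⊤, b: ⊤, c: 1, d: ⊤, e: 1, f: ⊤}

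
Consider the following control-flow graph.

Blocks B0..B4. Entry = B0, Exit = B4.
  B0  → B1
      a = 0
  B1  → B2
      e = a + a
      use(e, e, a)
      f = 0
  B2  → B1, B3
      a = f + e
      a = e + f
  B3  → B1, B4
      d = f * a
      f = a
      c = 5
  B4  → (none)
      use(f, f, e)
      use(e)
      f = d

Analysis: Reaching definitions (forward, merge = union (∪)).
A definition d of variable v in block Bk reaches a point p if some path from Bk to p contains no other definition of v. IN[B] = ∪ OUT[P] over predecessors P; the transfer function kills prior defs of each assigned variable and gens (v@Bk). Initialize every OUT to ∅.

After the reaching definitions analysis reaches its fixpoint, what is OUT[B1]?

Per-block solution:
  B0: | IN={} | OUT={a@B0}
  B1: | IN={a@B0, a@B2, c@B3, d@B3, e@B1, f@B1, f@B3} | OUT={a@B0, a@B2, c@B3, d@B3, e@B1, f@B1}
  B2: | IN={a@B0, a@B2, c@B3, d@B3, e@B1, f@B1} | OUT={a@B2, c@B3, d@B3, e@B1, f@B1}
  B3: | IN={a@B2, c@B3, d@B3, e@B1, f@B1} | OUT={a@B2, c@B3, d@B3, e@B1, f@B3}
  B4: | IN={a@B2, c@B3, d@B3, e@B1, f@B3} | OUT={a@B2, c@B3, d@B3, e@B1, f@B4}

Merge at B1: IN[B1] = OUT[B0] ⊔ OUT[B2] ⊔ OUT[B3] = {a@B0, a@B2, c@B3, d@B3, e@B1, f@B1, f@B3}
Applying B1's transfer function to that IN value gives OUT[B1] (row B1 above).

Answer: {a@B0, a@B2, c@B3, d@B3, e@B1, f@B1}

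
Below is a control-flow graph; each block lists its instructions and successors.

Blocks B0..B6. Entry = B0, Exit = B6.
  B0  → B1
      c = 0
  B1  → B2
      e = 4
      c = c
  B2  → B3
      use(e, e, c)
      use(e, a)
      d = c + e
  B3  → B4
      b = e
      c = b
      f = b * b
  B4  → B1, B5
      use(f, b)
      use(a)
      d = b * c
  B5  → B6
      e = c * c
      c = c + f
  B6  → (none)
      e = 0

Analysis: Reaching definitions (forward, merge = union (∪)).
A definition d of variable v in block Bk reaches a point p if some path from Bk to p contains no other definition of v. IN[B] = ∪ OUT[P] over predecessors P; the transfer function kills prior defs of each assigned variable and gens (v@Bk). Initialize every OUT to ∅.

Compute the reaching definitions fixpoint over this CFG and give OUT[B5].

Answer: {b@B3, c@B5, d@B4, e@B5, f@B3}

Derivation:
Converged values:
  B0: | IN={} | OUT={c@B0}
  B1: | IN={b@B3, c@B0, c@B3, d@B4, e@B1, f@B3} | OUT={b@B3, c@B1, d@B4, e@B1, f@B3}
  B2: | IN={b@B3, c@B1, d@B4, e@B1, f@B3} | OUT={b@B3, c@B1, d@B2, e@B1, f@B3}
  B3: | IN={b@B3, c@B1, d@B2, e@B1, f@B3} | OUT={b@B3, c@B3, d@B2, e@B1, f@B3}
  B4: | IN={b@B3, c@B3, d@B2, e@B1, f@B3} | OUT={b@B3, c@B3, d@B4, e@B1, f@B3}
  B5: | IN={b@B3, c@B3, d@B4, e@B1, f@B3} | OUT={b@B3, c@B5, d@B4, e@B5, f@B3}
  B6: | IN={b@B3, c@B5, d@B4, e@B5, f@B3} | OUT={b@B3, c@B5, d@B4, e@B6, f@B3}

Merge at B5: IN[B5] = OUT[B4] = {b@B3, c@B3, d@B4, e@B1, f@B3}
Applying B5's transfer function to that IN value gives OUT[B5] (row B5 above).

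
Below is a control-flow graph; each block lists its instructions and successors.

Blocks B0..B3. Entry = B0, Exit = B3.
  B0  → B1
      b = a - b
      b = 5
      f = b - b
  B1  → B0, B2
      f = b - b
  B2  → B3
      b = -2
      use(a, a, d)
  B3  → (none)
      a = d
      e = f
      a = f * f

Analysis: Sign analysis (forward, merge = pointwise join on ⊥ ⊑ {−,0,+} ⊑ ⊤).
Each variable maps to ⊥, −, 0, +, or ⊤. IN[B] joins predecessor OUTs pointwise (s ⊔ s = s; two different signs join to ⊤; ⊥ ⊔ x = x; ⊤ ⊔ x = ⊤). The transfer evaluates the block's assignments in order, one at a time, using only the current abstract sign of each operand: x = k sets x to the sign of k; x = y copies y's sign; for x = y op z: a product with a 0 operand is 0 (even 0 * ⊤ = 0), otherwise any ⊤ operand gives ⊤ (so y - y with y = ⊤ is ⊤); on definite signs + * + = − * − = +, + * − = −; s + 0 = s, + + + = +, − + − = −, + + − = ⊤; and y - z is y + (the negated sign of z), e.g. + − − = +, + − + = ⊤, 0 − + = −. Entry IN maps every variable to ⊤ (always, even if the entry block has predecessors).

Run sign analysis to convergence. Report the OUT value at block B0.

Fixpoint table:
  B0: | IN=(all ⊤) | OUT={b:+; rest ⊤}
  B1: | IN={b:+; rest ⊤} | OUT={b:+; rest ⊤}
  B2: | IN={b:+; rest ⊤} | OUT={b:-; rest ⊤}
  B3: | IN={b:-; rest ⊤} | OUT={b:-; rest ⊤}

Merge at B0 (entry node, so the boundary value (all ⊤) is joined with the incoming edge(s)): IN[B0] = (all ⊤) ⊔ OUT[B1] = {a: ⊤, b: ⊤, c: ⊤, d: ⊤, e: ⊤, f: ⊤}
Applying B0's transfer function to that IN value gives OUT[B0] (row B0 above).

Answer: {a: ⊤, b: +, c: ⊤, d: ⊤, e: ⊤, f: ⊤}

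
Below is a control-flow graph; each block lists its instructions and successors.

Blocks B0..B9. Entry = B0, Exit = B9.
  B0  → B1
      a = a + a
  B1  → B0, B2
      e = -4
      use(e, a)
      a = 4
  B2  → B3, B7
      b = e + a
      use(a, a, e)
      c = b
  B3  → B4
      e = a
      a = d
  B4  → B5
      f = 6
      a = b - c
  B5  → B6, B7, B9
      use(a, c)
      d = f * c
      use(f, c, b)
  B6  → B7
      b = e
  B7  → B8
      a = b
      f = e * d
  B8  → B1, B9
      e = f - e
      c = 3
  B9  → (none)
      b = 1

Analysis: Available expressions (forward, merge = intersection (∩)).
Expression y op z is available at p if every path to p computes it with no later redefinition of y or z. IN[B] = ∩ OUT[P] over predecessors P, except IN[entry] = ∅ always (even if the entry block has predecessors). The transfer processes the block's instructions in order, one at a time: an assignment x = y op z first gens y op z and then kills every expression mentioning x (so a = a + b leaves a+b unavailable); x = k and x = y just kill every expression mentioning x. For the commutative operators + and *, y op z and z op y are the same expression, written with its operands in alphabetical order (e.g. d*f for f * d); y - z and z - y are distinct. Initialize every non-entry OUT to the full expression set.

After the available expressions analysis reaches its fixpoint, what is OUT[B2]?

Per-block solution:
  B0: | IN={} | OUT={}
  B1: | IN={} | OUT={}
  B2: | IN={} | OUT={a+e}
  B3: | IN={a+e} | OUT={}
  B4: | IN={} | OUT={b-c}
  B5: | IN={b-c} | OUT={b-c, c*f}
  B6: | IN={b-c, c*f} | OUT={c*f}
  B7: | IN={} | OUT={d*e}
  B8: | IN={d*e} | OUT={}
  B9: | IN={} | OUT={}

Merge at B2: IN[B2] = OUT[B1] = {}
Applying B2's transfer function to that IN value gives OUT[B2] (row B2 above).

Answer: {a+e}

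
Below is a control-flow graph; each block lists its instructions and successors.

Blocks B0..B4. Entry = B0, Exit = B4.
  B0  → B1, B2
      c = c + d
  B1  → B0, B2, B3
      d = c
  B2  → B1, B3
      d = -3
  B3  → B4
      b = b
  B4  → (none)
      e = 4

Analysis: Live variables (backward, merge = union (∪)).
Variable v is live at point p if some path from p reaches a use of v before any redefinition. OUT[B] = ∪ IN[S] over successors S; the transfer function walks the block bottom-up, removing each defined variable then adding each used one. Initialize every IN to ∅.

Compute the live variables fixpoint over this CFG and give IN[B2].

Converged values:
  B0:   IN={b, c, d}   OUT={b, c}
  B1:   IN={b, c}   OUT={b, c, d}
  B2:   IN={b, c}   OUT={b, c}
  B3:   IN={b}   OUT={}
  B4:   IN={}   OUT={}

Merge at B2: OUT[B2] = IN[B1] ⊔ IN[B3] = {b, c}
Applying B2's transfer function to that OUT value gives IN[B2] (row B2 above).

Answer: {b, c}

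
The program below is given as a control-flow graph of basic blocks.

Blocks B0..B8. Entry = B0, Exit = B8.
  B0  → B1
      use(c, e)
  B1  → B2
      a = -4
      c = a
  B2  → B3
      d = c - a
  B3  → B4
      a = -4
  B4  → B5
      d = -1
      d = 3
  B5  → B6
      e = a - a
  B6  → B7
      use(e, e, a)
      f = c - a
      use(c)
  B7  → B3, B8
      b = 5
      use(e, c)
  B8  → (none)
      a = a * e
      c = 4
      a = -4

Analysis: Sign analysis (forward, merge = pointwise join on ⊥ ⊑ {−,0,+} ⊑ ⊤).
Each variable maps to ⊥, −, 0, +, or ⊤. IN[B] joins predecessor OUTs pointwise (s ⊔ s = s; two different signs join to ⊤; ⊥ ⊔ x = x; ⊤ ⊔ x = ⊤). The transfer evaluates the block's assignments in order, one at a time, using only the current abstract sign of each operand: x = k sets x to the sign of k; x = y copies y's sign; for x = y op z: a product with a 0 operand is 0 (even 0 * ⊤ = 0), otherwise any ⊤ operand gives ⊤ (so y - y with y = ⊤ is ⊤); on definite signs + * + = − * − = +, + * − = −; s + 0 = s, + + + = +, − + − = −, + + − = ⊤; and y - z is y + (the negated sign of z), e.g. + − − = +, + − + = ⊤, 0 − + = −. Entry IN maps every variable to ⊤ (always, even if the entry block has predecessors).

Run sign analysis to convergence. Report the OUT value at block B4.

Converged values:
  B0:   IN=(all ⊤)   OUT=(all ⊤)
  B1:   IN=(all ⊤)   OUT={a:-, c:-; rest ⊤}
  B2:   IN={a:-, c:-; rest ⊤}   OUT={a:-, c:-; rest ⊤}
  B3:   IN={a:-, c:-; rest ⊤}   OUT={a:-, c:-; rest ⊤}
  B4:   IN={a:-, c:-; rest ⊤}   OUT={a:-, c:-, d:+; rest ⊤}
  B5:   IN={a:-, c:-, d:+; rest ⊤}   OUT={a:-, c:-, d:+; rest ⊤}
  B6:   IN={a:-, c:-, d:+; rest ⊤}   OUT={a:-, c:-, d:+; rest ⊤}
  B7:   IN={a:-, c:-, d:+; rest ⊤}   OUT={a:-, b:+, c:-, d:+; rest ⊤}
  B8:   IN={a:-, b:+, c:-, d:+; rest ⊤}   OUT={a:-, b:+, c:+, d:+; rest ⊤}

Merge at B4: IN[B4] = OUT[B3] = {a: -, b: ⊤, c: -, d: ⊤, e: ⊤, f: ⊤}
Applying B4's transfer function to that IN value gives OUT[B4] (row B4 above).

Answer: {a: -, b: ⊤, c: -, d: +, e: ⊤, f: ⊤}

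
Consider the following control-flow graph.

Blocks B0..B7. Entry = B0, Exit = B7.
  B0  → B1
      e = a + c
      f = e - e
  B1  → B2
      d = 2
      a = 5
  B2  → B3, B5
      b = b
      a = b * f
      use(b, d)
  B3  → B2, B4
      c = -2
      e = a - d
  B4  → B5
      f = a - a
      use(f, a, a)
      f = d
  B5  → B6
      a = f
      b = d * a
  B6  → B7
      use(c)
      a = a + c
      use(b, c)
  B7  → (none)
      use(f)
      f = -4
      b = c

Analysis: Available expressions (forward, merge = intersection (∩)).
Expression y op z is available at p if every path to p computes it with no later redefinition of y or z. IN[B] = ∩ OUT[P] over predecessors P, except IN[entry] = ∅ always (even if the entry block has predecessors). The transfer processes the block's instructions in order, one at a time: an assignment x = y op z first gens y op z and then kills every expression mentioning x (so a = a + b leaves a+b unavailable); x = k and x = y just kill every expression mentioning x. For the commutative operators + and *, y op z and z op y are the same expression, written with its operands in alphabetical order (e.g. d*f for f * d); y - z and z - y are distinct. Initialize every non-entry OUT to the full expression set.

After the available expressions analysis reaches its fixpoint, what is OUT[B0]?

Answer: {a+c, e-e}

Working:
Fixpoint table:
  B0:   IN={}   OUT={a+c, e-e}
  B1:   IN={a+c, e-e}   OUT={e-e}
  B2:   IN={}   OUT={b*f}
  B3:   IN={b*f}   OUT={a-d, b*f}
  B4:   IN={a-d, b*f}   OUT={a-a, a-d}
  B5:   IN={}   OUT={a*d}
  B6:   IN={a*d}   OUT={}
  B7:   IN={}   OUT={}

B0 is the boundary node: IN[B0] = {}
Applying B0's transfer function to that IN value gives OUT[B0] (row B0 above).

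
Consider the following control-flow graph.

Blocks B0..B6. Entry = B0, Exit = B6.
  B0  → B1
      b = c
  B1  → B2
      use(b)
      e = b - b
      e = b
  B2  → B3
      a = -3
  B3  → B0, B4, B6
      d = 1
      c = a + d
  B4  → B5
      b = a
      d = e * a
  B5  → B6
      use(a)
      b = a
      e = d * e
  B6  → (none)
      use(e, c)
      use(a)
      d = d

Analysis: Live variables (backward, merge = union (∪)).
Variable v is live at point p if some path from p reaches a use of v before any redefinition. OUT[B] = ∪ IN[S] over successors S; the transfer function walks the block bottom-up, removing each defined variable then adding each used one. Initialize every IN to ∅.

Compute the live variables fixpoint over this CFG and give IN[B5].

Answer: {a, c, d, e}

Derivation:
Converged values:
  B0:   IN={c}   OUT={b}
  B1:   IN={b}   OUT={e}
  B2:   IN={e}   OUT={a, e}
  B3:   IN={a, e}   OUT={a, c, d, e}
  B4:   IN={a, c, e}   OUT={a, c, d, e}
  B5:   IN={a, c, d, e}   OUT={a, c, d, e}
  B6:   IN={a, c, d, e}   OUT={}

Merge at B5: OUT[B5] = IN[B6] = {a, c, d, e}
Applying B5's transfer function to that OUT value gives IN[B5] (row B5 above).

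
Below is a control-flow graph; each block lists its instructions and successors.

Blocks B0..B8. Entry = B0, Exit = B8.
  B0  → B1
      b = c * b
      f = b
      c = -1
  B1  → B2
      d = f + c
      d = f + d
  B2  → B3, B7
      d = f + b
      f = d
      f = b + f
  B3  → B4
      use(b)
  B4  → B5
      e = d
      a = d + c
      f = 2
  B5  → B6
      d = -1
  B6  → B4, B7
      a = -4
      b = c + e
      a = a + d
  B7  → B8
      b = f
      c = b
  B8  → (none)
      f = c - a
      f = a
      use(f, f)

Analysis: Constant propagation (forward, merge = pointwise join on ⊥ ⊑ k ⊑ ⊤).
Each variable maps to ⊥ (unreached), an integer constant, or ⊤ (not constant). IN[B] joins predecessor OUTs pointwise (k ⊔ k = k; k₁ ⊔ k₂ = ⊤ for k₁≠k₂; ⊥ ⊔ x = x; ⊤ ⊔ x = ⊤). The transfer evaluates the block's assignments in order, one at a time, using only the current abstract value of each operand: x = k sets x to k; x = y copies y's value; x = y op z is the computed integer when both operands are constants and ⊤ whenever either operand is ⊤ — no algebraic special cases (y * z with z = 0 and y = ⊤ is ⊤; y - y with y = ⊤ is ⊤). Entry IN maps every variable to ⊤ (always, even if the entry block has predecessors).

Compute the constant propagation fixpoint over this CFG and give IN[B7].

Fixpoint table:
  B0:   IN=(all ⊤)   OUT={c:-1; rest ⊤}
  B1:   IN={c:-1; rest ⊤}   OUT={c:-1; rest ⊤}
  B2:   IN={c:-1; rest ⊤}   OUT={c:-1; rest ⊤}
  B3:   IN={c:-1; rest ⊤}   OUT={c:-1; rest ⊤}
  B4:   IN={c:-1; rest ⊤}   OUT={c:-1, f:2; rest ⊤}
  B5:   IN={c:-1, f:2; rest ⊤}   OUT={c:-1, d:-1, f:2; rest ⊤}
  B6:   IN={c:-1, d:-1, f:2; rest ⊤}   OUT={a:-5, c:-1, d:-1, f:2; rest ⊤}
  B7:   IN={c:-1; rest ⊤}   OUT=(all ⊤)
  B8:   IN=(all ⊤)   OUT=(all ⊤)

Merge at B7: IN[B7] = OUT[B2] ⊔ OUT[B6] = {a: ⊤, b: ⊤, c: -1, d: ⊤, e: ⊤, f: ⊤}

Answer: {a: ⊤, b: ⊤, c: -1, d: ⊤, e: ⊤, f: ⊤}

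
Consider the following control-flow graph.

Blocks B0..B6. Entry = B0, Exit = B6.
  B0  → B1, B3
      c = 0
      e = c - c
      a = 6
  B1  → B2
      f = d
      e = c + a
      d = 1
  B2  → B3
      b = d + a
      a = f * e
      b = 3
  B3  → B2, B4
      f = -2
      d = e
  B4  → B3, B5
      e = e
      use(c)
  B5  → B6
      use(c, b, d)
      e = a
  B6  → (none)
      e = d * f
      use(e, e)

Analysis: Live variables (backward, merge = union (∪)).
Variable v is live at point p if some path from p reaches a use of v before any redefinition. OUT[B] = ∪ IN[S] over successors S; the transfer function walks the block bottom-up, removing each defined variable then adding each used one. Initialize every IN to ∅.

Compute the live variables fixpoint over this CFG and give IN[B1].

Answer: {a, c, d}

Trace:
Fixpoint table:
  B0: | IN={b, d} | OUT={a, b, c, d, e}
  B1: | IN={a, c, d} | OUT={a, c, d, e, f}
  B2: | IN={a, c, d, e, f} | OUT={a, b, c, e}
  B3: | IN={a, b, c, e} | OUT={a, b, c, d, e, f}
  B4: | IN={a, b, c, d, e, f} | OUT={a, b, c, d, e, f}
  B5: | IN={a, b, c, d, f} | OUT={d, f}
  B6: | IN={d, f} | OUT={}

Merge at B1: OUT[B1] = IN[B2] = {a, c, d, e, f}
Applying B1's transfer function to that OUT value gives IN[B1] (row B1 above).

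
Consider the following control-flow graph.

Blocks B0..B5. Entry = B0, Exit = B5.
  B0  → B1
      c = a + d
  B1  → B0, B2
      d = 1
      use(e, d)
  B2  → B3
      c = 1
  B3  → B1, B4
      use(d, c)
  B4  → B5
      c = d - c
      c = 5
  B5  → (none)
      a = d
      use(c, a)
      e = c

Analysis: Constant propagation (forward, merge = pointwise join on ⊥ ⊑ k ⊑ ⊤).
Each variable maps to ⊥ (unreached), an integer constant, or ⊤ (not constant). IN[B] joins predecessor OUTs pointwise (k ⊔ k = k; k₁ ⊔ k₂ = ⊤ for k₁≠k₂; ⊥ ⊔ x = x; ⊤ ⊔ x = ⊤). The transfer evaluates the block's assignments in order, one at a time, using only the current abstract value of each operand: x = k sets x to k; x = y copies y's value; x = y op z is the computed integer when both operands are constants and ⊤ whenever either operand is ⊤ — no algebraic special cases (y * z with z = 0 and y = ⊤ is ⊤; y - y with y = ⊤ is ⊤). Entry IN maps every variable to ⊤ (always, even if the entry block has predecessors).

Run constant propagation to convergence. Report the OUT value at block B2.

Answer: {a: ⊤, b: ⊤, c: 1, d: 1, e: ⊤, f: ⊤}

Derivation:
Converged values:
  B0:   IN=(all ⊤)   OUT=(all ⊤)
  B1:   IN=(all ⊤)   OUT={d:1; rest ⊤}
  B2:   IN={d:1; rest ⊤}   OUT={c:1, d:1; rest ⊤}
  B3:   IN={c:1, d:1; rest ⊤}   OUT={c:1, d:1; rest ⊤}
  B4:   IN={c:1, d:1; rest ⊤}   OUT={c:5, d:1; rest ⊤}
  B5:   IN={c:5, d:1; rest ⊤}   OUT={a:1, c:5, d:1, e:5; rest ⊤}

Merge at B2: IN[B2] = OUT[B1] = {a: ⊤, b: ⊤, c: ⊤, d: 1, e: ⊤, f: ⊤}
Applying B2's transfer function to that IN value gives OUT[B2] (row B2 above).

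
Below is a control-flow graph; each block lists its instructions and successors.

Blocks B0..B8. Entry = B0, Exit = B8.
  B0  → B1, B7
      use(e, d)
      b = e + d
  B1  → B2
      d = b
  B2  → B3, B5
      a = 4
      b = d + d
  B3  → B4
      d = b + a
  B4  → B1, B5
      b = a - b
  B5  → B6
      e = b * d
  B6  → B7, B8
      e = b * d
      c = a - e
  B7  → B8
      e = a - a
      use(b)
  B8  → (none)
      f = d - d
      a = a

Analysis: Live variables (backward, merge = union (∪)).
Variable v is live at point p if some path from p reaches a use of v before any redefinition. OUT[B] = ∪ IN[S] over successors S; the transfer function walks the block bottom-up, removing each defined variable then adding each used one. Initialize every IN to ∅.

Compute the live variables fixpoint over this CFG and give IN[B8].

Fixpoint table:
  B0: | IN={a, d, e} | OUT={a, b, d}
  B1: | IN={b} | OUT={d}
  B2: | IN={d} | OUT={a, b, d}
  B3: | IN={a, b} | OUT={a, b, d}
  B4: | IN={a, b, d} | OUT={a, b, d}
  B5: | IN={a, b, d} | OUT={a, b, d}
  B6: | IN={a, b, d} | OUT={a, b, d}
  B7: | IN={a, b, d} | OUT={a, d}
  B8: | IN={a, d} | OUT={}

B8 is the boundary node: OUT[B8] = {}
Applying B8's transfer function to that OUT value gives IN[B8] (row B8 above).

Answer: {a, d}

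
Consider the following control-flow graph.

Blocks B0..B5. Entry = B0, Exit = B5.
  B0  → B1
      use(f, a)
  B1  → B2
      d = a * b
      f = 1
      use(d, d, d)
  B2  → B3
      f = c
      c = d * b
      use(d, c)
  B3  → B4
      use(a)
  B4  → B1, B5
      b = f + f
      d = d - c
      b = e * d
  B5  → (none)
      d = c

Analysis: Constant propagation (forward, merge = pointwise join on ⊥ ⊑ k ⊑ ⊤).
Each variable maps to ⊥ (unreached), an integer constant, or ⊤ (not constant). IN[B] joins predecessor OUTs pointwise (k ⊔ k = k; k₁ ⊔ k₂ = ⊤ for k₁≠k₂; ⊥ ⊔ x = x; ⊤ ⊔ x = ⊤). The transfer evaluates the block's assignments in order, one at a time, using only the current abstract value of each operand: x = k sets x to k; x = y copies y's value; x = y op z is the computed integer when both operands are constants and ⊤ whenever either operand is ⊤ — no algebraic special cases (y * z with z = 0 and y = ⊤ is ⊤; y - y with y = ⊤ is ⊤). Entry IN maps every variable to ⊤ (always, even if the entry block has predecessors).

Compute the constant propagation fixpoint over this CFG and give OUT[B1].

Converged values:
  B0:  IN=(all ⊤)  OUT=(all ⊤)
  B1:  IN=(all ⊤)  OUT={f:1; rest ⊤}
  B2:  IN={f:1; rest ⊤}  OUT=(all ⊤)
  B3:  IN=(all ⊤)  OUT=(all ⊤)
  B4:  IN=(all ⊤)  OUT=(all ⊤)
  B5:  IN=(all ⊤)  OUT=(all ⊤)

Merge at B1: IN[B1] = OUT[B0] ⊔ OUT[B4] = {a: ⊤, b: ⊤, c: ⊤, d: ⊤, e: ⊤, f: ⊤}
Applying B1's transfer function to that IN value gives OUT[B1] (row B1 above).

Answer: {a: ⊤, b: ⊤, c: ⊤, d: ⊤, e: ⊤, f: 1}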